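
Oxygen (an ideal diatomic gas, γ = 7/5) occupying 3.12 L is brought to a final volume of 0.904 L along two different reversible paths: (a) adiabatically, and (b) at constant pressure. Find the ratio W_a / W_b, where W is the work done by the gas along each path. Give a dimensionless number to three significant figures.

W_a / W_b ≈ 2.26

Path (a) adiabatic: W = P₁V₁(1 − (V₁/V₂)^(γ−1))/(γ−1) → W_a/(P₁V₁) = -1.603.
Path (b) isobaric: W = P₁(V₂ − V₁) → W_b/(P₁V₁) = -0.7103.
W_a / W_b = -1.603 / -0.7103 = 2.257.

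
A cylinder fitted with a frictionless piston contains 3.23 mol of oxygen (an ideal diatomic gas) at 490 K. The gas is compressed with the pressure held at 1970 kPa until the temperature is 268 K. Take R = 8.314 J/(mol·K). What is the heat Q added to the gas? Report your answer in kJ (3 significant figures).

Q ≈ -20.9 kJ

Isobaric: W = nRΔT = (3.23)(8.314)(-222) = -5962 J.
ΔU = nCᵥΔT with Cᵥ = 5R/2: ΔU = (3.23)(20.79)(-222) = -14904 J.
Q = ΔU + W = -14904 − 5962 = -20866 J.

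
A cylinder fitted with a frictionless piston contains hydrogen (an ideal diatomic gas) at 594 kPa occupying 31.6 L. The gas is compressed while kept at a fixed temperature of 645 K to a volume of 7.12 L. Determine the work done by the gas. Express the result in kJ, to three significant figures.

W ≈ -28.0 kJ

Isothermal: W = nRT ln(V₂/V₁) = P₁V₁ ln(V₂/V₁).
P₁V₁ = (594 kPa)(31.6 L) = 18770 J.
W = 18770 × ln(7.12/31.6) = 18770 × -1.49
W_by_gas = -27973 J.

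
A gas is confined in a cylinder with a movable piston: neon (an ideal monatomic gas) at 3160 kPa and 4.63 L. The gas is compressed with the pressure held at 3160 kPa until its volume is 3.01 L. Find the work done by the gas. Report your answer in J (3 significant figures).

Isobaric: W = P ΔV.
W = (3160 kPa)(3.01 − 4.63 L) = (3160)(-1.62) = -5119 J.

W ≈ -5120 J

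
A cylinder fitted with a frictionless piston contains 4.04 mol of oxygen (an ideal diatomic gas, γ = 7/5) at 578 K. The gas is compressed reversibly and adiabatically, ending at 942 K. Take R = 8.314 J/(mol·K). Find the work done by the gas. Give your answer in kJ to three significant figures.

Adiabatic ⇒ Q = 0, so W_by = −ΔU = nCᵥ(T₁ − T₂).
Cᵥ = 5R/2 = 20.79 J/(mol·K).
W = (4.04)(20.79)(578 − 942) = -30566 J.

W ≈ -30.6 kJ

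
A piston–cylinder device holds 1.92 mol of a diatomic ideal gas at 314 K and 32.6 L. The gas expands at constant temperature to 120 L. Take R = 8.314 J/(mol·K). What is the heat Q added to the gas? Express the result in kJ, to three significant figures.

Q ≈ 6.53 kJ

Isothermal ⇒ ΔU = 0, so Q = W = nRT ln(V₂/V₁).
Q = (1.92)(8.314)(314) ln(120/32.6) = 5012 × 1.303 = 6532 J.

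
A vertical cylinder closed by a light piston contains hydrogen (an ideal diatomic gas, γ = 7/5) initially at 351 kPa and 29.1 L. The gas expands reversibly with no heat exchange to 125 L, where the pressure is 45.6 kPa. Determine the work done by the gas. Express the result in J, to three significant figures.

Adiabatic: W = (P₁V₁ − P₂V₂)/(γ − 1) with γ = 7/5.
P₁V₁ = 10214 J, P₂V₂ = 5700 J.
W = (10214 − 5700) / 0.4 = 11285 J.

W ≈ 11300 J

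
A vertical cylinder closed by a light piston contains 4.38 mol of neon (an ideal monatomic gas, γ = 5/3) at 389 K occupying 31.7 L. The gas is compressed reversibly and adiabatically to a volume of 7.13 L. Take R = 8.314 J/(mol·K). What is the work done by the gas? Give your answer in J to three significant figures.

W ≈ -36200 J

Adiabatic: TV^(γ−1) = const with γ = 5/3.
T₂ = T₁ (V₁/V₂)^(γ−1) = 389 × (31.7/7.13)^0.667 = 389 × 2.704 = 1052 K.
W_by = nCᵥ(T₁ − T₂) = (4.38)(12.47)(389 − 1052) = -36204 J.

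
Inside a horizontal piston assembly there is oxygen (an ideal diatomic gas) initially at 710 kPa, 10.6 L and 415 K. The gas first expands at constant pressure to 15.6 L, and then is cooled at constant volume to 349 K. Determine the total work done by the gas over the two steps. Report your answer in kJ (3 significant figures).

Step 1 (isobaric): W = PΔV = (710 kPa)(15.6 − 10.6 L) = 3550 J.
Step 2 (isochoric): W = 0 (constant volume).
W_total = 3550 + 0 = 3550 J.

W_total ≈ 3.55 kJ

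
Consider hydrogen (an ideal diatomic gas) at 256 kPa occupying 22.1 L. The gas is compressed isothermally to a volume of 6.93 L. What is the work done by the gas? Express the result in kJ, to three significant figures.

W ≈ -6.56 kJ

Isothermal: W = nRT ln(V₂/V₁) = P₁V₁ ln(V₂/V₁).
P₁V₁ = (256 kPa)(22.1 L) = 5658 J.
W = 5658 × ln(6.93/22.1) = 5658 × -1.16
W_by_gas = -6561 J.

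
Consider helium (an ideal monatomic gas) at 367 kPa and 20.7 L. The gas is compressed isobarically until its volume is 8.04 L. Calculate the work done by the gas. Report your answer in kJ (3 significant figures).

W ≈ -4.65 kJ

Isobaric: W = P ΔV.
W = (367 kPa)(8.04 − 20.7 L) = (367)(-12.66) = -4646 J.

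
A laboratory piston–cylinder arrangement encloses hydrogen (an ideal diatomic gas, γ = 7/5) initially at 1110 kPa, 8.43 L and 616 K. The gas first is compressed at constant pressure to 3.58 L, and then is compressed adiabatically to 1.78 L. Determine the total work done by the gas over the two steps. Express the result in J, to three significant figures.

Step 1 (isobaric): W = PΔV = (1110 kPa)(3.58 − 8.43 L) = -5384 J.
After step 1: P = 1110 kPa, V = 3.58 L, T = 261.6 K.
Step 2 (adiabatic): W = (P₁V₁ − P₂V₂)/(γ−1) = (3974 − 5255)/0.4 = -3204 J.
W_total = -5384 − 3204 = -8587 J.

W_total ≈ -8590 J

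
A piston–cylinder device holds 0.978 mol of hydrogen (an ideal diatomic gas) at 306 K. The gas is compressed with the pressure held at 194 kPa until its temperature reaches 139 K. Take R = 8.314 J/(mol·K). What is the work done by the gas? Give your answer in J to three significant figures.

W ≈ -1360 J

Isobaric: W = P ΔV = nR ΔT.
W = (0.978)(8.314)(139 − 306) = -1358 J.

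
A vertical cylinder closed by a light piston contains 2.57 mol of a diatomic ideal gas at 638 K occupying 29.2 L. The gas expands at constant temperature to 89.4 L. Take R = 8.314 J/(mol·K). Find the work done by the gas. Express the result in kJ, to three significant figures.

Isothermal: W = nRT ln(V₂/V₁).
W = (2.57)(8.314)(638) × ln(89.4/29.2)
  = 13632 × 1.119
W_by_gas = 15254 J.

W ≈ 15.3 kJ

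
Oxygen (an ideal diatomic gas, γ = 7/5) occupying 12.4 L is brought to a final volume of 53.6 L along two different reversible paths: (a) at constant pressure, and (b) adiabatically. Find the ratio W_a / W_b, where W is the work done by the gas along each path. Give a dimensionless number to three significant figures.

Path (a) isobaric: W = P₁(V₂ − V₁) → W_a/(P₁V₁) = 3.323.
Path (b) adiabatic: W = P₁V₁(1 − (V₁/V₂)^(γ−1))/(γ−1) → W_b/(P₁V₁) = 1.108.
W_a / W_b = 3.323 / 1.108 = 2.999.

W_a / W_b ≈ 3.00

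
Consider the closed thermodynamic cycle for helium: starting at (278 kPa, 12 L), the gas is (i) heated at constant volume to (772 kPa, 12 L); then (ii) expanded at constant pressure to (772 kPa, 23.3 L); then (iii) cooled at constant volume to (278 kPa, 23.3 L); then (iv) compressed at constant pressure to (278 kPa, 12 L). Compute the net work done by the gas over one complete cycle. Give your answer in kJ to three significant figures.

Constant-volume legs do no work.
W(ii) = (772)(23.3 − 12) = 8724 J; W(iv) = (278)(12 − 23.3) = -3141 J.
W_net = 8724 − 3141 = 5582 J (the clockwise enclosed area).

W_net ≈ 5.58 kJ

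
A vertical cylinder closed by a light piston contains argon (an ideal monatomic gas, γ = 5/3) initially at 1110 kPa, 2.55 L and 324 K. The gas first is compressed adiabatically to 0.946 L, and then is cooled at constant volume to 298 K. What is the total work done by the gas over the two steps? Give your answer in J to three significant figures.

W_total ≈ -3980 J

Step 1 (adiabatic): W = (P₁V₁ − P₂V₂)/(γ−1) = (2830 − 5482)/0.667 = -3978 J.
Step 2 (isochoric): W = 0 (constant volume).
W_total = -3978 + 0 = -3978 J.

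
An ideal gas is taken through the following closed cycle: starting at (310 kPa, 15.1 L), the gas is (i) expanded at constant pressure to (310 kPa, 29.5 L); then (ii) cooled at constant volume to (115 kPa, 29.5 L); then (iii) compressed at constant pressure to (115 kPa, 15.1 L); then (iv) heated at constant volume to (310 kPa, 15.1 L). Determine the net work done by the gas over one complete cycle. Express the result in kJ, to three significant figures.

W_net ≈ 2.81 kJ

Constant-volume legs do no work.
W(i) = (310)(29.5 − 15.1) = 4464 J; W(iii) = (115)(15.1 − 29.5) = -1656 J.
W_net = 4464 − 1656 = 2808 J (the clockwise enclosed area).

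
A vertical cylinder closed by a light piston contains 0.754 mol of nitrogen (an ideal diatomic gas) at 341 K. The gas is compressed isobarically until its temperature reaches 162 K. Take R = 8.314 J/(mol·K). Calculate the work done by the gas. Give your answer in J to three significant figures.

Isobaric: W = P ΔV = nR ΔT.
W = (0.754)(8.314)(162 − 341) = -1122 J.

W ≈ -1120 J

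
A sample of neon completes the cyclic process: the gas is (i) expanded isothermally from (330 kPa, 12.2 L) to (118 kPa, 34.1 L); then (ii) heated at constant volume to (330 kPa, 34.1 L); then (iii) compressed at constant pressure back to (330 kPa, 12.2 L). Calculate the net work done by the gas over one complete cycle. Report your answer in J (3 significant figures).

W_net ≈ -3090 J

Leg (i): W = PᵢVᵢ ln(V_f/Vᵢ) = (4026) ln(34.1/12.2) = 4138 J.
Leg (ii): W = 0.
Leg (iii): W = PΔV = (330)(12.2 − 34.1) = -7227 J.
W_net = 4138 − 7227 = -3089 J.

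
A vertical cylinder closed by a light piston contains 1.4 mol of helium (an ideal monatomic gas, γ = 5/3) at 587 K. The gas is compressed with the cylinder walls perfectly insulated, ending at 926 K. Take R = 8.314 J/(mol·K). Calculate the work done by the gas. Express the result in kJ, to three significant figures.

Adiabatic ⇒ Q = 0, so W_by = −ΔU = nCᵥ(T₁ − T₂).
Cᵥ = 3R/2 = 12.47 J/(mol·K).
W = (1.4)(12.47)(587 − 926) = -5919 J.

W ≈ -5.92 kJ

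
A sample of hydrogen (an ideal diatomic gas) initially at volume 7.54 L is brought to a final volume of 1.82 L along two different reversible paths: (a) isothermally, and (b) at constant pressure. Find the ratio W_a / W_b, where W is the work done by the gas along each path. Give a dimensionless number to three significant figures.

W_a / W_b ≈ 1.87

Path (a) isothermal: W = P₁V₁ ln(V₂/V₁) → W_a/(P₁V₁) = -1.421.
Path (b) isobaric: W = P₁(V₂ − V₁) → W_b/(P₁V₁) = -0.7586.
W_a / W_b = -1.421 / -0.7586 = 1.874.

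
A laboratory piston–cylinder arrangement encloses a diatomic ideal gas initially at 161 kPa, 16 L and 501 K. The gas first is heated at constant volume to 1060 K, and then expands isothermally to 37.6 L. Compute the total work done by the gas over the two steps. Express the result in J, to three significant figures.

W_total ≈ 4660 J

Step 1 (isochoric): W = 0 (constant volume).
After step 1: P = 340.6 kPa (V unchanged).
Step 2 (isothermal): W = P₁V₁ ln(V₂/V₁) = (5450) ln(37.6/16) = 4657 J.
W_total = 0 + 4657 = 4657 J.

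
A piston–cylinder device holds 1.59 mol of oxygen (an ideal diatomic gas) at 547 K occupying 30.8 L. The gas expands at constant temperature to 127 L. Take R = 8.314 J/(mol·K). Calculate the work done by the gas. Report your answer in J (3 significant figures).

W ≈ 10200 J

Isothermal: W = nRT ln(V₂/V₁).
W = (1.59)(8.314)(547) × ln(127/30.8)
  = 7231 × 1.417
W_by_gas = 10244 J.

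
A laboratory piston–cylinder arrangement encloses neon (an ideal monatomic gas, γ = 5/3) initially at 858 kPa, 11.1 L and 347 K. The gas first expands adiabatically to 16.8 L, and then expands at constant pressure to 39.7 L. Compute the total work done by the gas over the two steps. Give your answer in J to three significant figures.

W_total ≈ 13300 J

Step 1 (adiabatic): W = (P₁V₁ − P₂V₂)/(γ−1) = (9524 − 7225)/0.667 = 3449 J.
After step 1: P = 430 kPa, V = 16.8 L, T = 263.2 K.
Step 2 (isobaric): W = PΔV = (430 kPa)(39.7 − 16.8 L) = 9848 J.
W_total = 3449 + 9848 = 13297 J.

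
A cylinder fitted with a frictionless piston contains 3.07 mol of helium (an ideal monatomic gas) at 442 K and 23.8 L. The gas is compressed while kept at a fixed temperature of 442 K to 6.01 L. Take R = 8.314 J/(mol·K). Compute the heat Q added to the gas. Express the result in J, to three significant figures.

Q ≈ -15500 J

Isothermal ⇒ ΔU = 0, so Q = W = nRT ln(V₂/V₁).
Q = (3.07)(8.314)(442) ln(6.01/23.8) = 11282 × -1.376 = -15526 J.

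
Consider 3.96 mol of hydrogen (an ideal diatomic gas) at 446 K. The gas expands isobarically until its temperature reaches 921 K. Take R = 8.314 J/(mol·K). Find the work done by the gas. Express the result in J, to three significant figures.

Isobaric: W = P ΔV = nR ΔT.
W = (3.96)(8.314)(921 − 446) = 15639 J.

W ≈ 15600 J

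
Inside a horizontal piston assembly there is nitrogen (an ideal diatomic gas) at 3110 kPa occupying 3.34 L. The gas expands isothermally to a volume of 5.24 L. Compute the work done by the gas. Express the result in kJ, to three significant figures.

Isothermal: W = nRT ln(V₂/V₁) = P₁V₁ ln(V₂/V₁).
P₁V₁ = (3110 kPa)(3.34 L) = 10387 J.
W = 10387 × ln(5.24/3.34) = 10387 × 0.4504
W_by_gas = 4678 J.

W ≈ 4.68 kJ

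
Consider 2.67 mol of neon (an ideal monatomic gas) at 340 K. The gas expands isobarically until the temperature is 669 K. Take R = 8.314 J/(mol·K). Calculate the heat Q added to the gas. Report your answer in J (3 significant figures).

Isobaric: W = nRΔT = (2.67)(8.314)(329) = 7303 J.
ΔU = nCᵥΔT with Cᵥ = 3R/2: ΔU = (2.67)(12.47)(329) = 10955 J.
Q = ΔU + W = 10955 + 7303 = 18258 J.

Q ≈ 18300 J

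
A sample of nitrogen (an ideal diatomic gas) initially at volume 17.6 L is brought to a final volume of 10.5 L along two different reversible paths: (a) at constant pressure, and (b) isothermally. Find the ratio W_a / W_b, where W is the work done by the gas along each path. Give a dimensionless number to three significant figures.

W_a / W_b ≈ 0.781

Path (a) isobaric: W = P₁(V₂ − V₁) → W_a/(P₁V₁) = -0.4034.
Path (b) isothermal: W = P₁V₁ ln(V₂/V₁) → W_b/(P₁V₁) = -0.5165.
W_a / W_b = -0.4034 / -0.5165 = 0.781.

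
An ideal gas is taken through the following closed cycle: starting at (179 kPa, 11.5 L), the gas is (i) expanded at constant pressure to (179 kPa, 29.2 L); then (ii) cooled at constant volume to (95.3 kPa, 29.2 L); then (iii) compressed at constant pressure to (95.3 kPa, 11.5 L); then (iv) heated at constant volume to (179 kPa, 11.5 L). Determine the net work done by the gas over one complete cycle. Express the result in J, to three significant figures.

Constant-volume legs do no work.
W(i) = (179)(29.2 − 11.5) = 3168 J; W(iii) = (95.3)(11.5 − 29.2) = -1687 J.
W_net = 3168 − 1687 = 1481 J (the clockwise enclosed area).

W_net ≈ 1480 J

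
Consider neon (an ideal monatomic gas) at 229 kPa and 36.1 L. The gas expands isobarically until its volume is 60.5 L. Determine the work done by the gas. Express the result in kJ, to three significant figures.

Isobaric: W = P ΔV.
W = (229 kPa)(60.5 − 36.1 L) = (229)(24.4) = 5588 J.

W ≈ 5.59 kJ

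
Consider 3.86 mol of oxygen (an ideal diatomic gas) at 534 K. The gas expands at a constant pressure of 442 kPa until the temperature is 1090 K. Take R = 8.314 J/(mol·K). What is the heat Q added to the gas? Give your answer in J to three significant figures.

Isobaric: W = nRΔT = (3.86)(8.314)(556) = 17843 J.
ΔU = nCᵥΔT with Cᵥ = 5R/2: ΔU = (3.86)(20.79)(556) = 44608 J.
Q = ΔU + W = 44608 + 17843 = 62451 J.

Q ≈ 62500 J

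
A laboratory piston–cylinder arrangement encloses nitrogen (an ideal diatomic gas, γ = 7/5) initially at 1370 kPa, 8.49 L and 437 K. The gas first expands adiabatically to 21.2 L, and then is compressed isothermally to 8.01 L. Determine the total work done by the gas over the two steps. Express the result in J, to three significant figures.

W_total ≈ 1060 J

Step 1 (adiabatic): W = (P₁V₁ − P₂V₂)/(γ−1) = (11631 − 8066)/0.4 = 8913 J.
After step 1: P = 380.5 kPa, V = 21.2 L, T = 303 K.
Step 2 (isothermal): W = P₁V₁ ln(V₂/V₁) = (8066) ln(8.01/21.2) = -7851 J.
W_total = 8913 − 7851 = 1063 J.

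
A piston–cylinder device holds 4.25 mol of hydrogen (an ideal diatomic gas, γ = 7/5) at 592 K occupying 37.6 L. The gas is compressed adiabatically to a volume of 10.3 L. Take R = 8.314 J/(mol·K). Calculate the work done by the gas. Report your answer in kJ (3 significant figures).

Adiabatic: TV^(γ−1) = const with γ = 7/5.
T₂ = T₁ (V₁/V₂)^(γ−1) = 592 × (37.6/10.3)^0.4 = 592 × 1.679 = 993.7 K.
W_by = nCᵥ(T₁ − T₂) = (4.25)(20.79)(592 − 993.7) = -35486 J.

W ≈ -35.5 kJ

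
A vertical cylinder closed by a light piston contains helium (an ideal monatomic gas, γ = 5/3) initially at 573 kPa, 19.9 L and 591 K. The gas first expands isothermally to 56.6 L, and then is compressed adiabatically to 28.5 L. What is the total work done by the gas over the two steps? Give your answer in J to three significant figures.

Step 1 (isothermal): W = P₁V₁ ln(V₂/V₁) = (11403) ln(56.6/19.9) = 11919 J.
After step 1: P = 201.5 kPa, V = 56.6 L, T = 591 K.
Step 2 (adiabatic): W = (P₁V₁ − P₂V₂)/(γ−1) = (11403 − 18016)/0.667 = -9920 J.
W_total = 11919 − 9920 = 1999 J.

W_total ≈ 2000 J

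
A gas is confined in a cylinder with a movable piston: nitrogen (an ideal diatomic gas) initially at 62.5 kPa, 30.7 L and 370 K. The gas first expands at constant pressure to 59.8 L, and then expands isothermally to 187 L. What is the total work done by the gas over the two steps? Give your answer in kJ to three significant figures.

W_total ≈ 6.08 kJ

Step 1 (isobaric): W = PΔV = (62.5 kPa)(59.8 − 30.7 L) = 1819 J.
After step 1: P = 62.5 kPa, V = 59.8 L, T = 720.7 K.
Step 2 (isothermal): W = P₁V₁ ln(V₂/V₁) = (3738) ln(187/59.8) = 4261 J.
W_total = 1819 + 4261 = 6080 J.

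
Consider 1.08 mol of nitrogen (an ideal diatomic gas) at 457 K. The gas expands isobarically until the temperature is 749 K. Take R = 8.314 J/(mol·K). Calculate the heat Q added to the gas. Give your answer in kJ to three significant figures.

Q ≈ 9.18 kJ

Isobaric: W = nRΔT = (1.08)(8.314)(292) = 2622 J.
ΔU = nCᵥΔT with Cᵥ = 5R/2: ΔU = (1.08)(20.79)(292) = 6555 J.
Q = ΔU + W = 6555 + 2622 = 9177 J.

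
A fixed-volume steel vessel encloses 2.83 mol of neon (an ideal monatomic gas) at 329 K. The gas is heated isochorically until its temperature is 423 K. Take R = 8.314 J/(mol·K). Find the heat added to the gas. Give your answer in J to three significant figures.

Q ≈ 3320 J

Constant volume ⇒ W = 0, so Q = ΔU = nCᵥΔT with Cᵥ = 3R/2 = 12.47 J/(mol·K).
ΔU = (2.83)(12.47)(423 − 329) = 3318 J.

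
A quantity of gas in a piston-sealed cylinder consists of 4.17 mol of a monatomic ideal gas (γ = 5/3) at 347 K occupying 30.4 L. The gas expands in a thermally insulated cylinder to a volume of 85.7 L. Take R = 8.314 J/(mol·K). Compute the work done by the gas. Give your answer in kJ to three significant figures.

Adiabatic: TV^(γ−1) = const with γ = 5/3.
T₂ = T₁ (V₁/V₂)^(γ−1) = 347 × (30.4/85.7)^0.667 = 347 × 0.5011 = 173.9 K.
W_by = nCᵥ(T₁ − T₂) = (4.17)(12.47)(347 − 173.9) = 9003 J.

W ≈ 9.00 kJ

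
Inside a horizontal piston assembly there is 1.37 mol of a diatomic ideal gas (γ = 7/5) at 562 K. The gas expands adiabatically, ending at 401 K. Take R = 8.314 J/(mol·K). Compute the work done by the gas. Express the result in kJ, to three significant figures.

W ≈ 4.58 kJ

Adiabatic ⇒ Q = 0, so W_by = −ΔU = nCᵥ(T₁ − T₂).
Cᵥ = 5R/2 = 20.79 J/(mol·K).
W = (1.37)(20.79)(562 − 401) = 4585 J.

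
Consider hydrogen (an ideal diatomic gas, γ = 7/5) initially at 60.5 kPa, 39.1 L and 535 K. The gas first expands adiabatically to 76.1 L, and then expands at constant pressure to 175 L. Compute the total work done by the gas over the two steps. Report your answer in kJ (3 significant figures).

Step 1 (adiabatic): W = (P₁V₁ − P₂V₂)/(γ−1) = (2366 − 1812)/0.4 = 1383 J.
After step 1: P = 23.82 kPa, V = 76.1 L, T = 409.9 K.
Step 2 (isobaric): W = PΔV = (23.82 kPa)(175 − 76.1 L) = 2355 J.
W_total = 1383 + 2355 = 3738 J.

W_total ≈ 3.74 kJ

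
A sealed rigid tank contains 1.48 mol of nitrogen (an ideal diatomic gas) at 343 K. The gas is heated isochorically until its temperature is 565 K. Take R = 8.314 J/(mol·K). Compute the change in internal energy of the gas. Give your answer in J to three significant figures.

Constant volume ⇒ W = 0, so Q = ΔU = nCᵥΔT with Cᵥ = 5R/2 = 20.79 J/(mol·K).
ΔU = (1.48)(20.79)(565 − 343) = 6829 J.

ΔU ≈ 6830 J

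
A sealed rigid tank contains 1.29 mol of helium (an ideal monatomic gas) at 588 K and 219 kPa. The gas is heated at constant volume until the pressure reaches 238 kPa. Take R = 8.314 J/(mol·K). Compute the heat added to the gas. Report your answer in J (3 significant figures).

Q ≈ 821 J

Constant volume ⇒ W = 0, so Q = ΔU = nCᵥΔT with Cᵥ = 3R/2 = 12.47 J/(mol·K).
At constant V, T₂/T₁ = P₂/P₁ ⇒ ΔT = T₁(P₂/P₁ − 1) = 588·(238/219 − 1) = 51.01 K.
ΔU = (1.29)(12.47)(51.01) = 820.7 J.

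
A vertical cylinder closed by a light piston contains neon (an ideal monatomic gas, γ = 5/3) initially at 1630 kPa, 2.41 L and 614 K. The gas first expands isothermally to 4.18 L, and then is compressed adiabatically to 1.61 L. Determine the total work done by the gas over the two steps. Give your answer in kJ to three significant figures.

W_total ≈ -3.08 kJ

Step 1 (isothermal): W = P₁V₁ ln(V₂/V₁) = (3928) ln(4.18/2.41) = 2163 J.
After step 1: P = 939.8 kPa, V = 4.18 L, T = 614 K.
Step 2 (adiabatic): W = (P₁V₁ − P₂V₂)/(γ−1) = (3928 − 7421)/0.667 = -5238 J.
W_total = 2163 − 5238 = -3075 J.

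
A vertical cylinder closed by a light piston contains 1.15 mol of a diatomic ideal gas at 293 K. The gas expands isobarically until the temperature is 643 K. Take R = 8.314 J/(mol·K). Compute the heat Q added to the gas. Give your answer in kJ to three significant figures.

Q ≈ 11.7 kJ

Isobaric: W = nRΔT = (1.15)(8.314)(350) = 3346 J.
ΔU = nCᵥΔT with Cᵥ = 5R/2: ΔU = (1.15)(20.79)(350) = 8366 J.
Q = ΔU + W = 8366 + 3346 = 11712 J.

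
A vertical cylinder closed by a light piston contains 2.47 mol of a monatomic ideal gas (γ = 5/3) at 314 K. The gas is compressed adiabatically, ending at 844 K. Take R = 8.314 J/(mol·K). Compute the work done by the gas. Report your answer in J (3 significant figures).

Adiabatic ⇒ Q = 0, so W_by = −ΔU = nCᵥ(T₁ − T₂).
Cᵥ = 3R/2 = 12.47 J/(mol·K).
W = (2.47)(12.47)(314 − 844) = -16326 J.

W ≈ -16300 J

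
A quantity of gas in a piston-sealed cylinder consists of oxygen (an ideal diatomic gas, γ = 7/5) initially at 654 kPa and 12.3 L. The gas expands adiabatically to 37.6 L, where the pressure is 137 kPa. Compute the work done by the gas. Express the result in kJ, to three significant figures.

W ≈ 7.23 kJ

Adiabatic: W = (P₁V₁ − P₂V₂)/(γ − 1) with γ = 7/5.
P₁V₁ = 8044 J, P₂V₂ = 5151 J.
W = (8044 − 5151) / 0.4 = 7233 J.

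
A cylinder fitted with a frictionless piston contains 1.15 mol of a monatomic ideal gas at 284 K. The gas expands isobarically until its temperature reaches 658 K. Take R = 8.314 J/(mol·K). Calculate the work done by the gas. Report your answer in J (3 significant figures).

Isobaric: W = P ΔV = nR ΔT.
W = (1.15)(8.314)(658 − 284) = 3576 J.

W ≈ 3580 J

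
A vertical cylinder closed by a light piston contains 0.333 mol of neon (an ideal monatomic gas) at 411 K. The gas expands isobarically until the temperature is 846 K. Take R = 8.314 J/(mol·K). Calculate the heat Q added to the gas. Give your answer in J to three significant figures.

Q ≈ 3010 J

Isobaric: W = nRΔT = (0.333)(8.314)(435) = 1204 J.
ΔU = nCᵥΔT with Cᵥ = 3R/2: ΔU = (0.333)(12.47)(435) = 1806 J.
Q = ΔU + W = 1806 + 1204 = 3011 J.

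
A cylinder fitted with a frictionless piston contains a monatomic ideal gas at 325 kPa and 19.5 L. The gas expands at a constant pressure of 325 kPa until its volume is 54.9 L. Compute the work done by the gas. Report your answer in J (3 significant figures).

Isobaric: W = P ΔV.
W = (325 kPa)(54.9 − 19.5 L) = (325)(35.4) = 11505 J.

W ≈ 11500 J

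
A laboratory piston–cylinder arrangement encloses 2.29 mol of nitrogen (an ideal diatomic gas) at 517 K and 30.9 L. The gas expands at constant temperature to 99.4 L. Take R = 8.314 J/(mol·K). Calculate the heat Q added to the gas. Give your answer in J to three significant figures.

Q ≈ 11500 J

Isothermal ⇒ ΔU = 0, so Q = W = nRT ln(V₂/V₁).
Q = (2.29)(8.314)(517) ln(99.4/30.9) = 9843 × 1.168 = 11501 J.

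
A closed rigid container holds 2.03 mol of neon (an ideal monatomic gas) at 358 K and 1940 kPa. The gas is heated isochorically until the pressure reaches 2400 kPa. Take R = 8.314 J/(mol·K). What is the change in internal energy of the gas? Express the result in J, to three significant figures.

Constant volume ⇒ W = 0, so Q = ΔU = nCᵥΔT with Cᵥ = 3R/2 = 12.47 J/(mol·K).
At constant V, T₂/T₁ = P₂/P₁ ⇒ ΔT = T₁(P₂/P₁ − 1) = 358·(2400/1940 − 1) = 84.89 K.
ΔU = (2.03)(12.47)(84.89) = 2149 J.

ΔU ≈ 2150 J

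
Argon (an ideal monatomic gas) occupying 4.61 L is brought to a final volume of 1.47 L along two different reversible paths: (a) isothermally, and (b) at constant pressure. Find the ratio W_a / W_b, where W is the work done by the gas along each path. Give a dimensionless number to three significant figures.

W_a / W_b ≈ 1.68

Path (a) isothermal: W = P₁V₁ ln(V₂/V₁) → W_a/(P₁V₁) = -1.143.
Path (b) isobaric: W = P₁(V₂ − V₁) → W_b/(P₁V₁) = -0.6811.
W_a / W_b = -1.143 / -0.6811 = 1.678.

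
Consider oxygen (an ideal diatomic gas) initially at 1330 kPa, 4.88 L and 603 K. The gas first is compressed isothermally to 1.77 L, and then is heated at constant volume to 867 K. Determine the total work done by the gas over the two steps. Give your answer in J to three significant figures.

Step 1 (isothermal): W = P₁V₁ ln(V₂/V₁) = (6490) ln(1.77/4.88) = -6582 J.
Step 2 (isochoric): W = 0 (constant volume).
W_total = -6582 + 0 = -6582 J.

W_total ≈ -6580 J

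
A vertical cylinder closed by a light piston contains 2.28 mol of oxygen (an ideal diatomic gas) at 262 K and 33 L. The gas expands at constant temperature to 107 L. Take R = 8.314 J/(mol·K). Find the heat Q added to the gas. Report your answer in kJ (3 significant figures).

Isothermal ⇒ ΔU = 0, so Q = W = nRT ln(V₂/V₁).
Q = (2.28)(8.314)(262) ln(107/33) = 4966 × 1.176 = 5842 J.

Q ≈ 5.84 kJ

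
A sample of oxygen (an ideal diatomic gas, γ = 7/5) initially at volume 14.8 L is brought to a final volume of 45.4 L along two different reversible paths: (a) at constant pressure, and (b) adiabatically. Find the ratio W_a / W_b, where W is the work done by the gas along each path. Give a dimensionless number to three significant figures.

Path (a) isobaric: W = P₁(V₂ − V₁) → W_a/(P₁V₁) = 2.068.
Path (b) adiabatic: W = P₁V₁(1 − (V₁/V₂)^(γ−1))/(γ−1) → W_b/(P₁V₁) = 0.9033.
W_a / W_b = 2.068 / 0.9033 = 2.289.

W_a / W_b ≈ 2.29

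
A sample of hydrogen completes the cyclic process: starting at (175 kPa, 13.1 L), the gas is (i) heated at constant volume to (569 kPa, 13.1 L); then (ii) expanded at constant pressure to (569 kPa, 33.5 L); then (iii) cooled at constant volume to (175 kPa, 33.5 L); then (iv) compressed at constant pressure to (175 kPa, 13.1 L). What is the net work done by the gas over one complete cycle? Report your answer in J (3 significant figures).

W_net ≈ 8040 J

Constant-volume legs do no work.
W(ii) = (569)(33.5 − 13.1) = 11608 J; W(iv) = (175)(13.1 − 33.5) = -3570 J.
W_net = 11608 − 3570 = 8038 J (the clockwise enclosed area).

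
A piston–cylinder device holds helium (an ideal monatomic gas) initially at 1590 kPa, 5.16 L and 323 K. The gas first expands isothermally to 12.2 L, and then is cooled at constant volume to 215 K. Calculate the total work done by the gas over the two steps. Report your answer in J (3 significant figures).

W_total ≈ 7060 J

Step 1 (isothermal): W = P₁V₁ ln(V₂/V₁) = (8204) ln(12.2/5.16) = 7060 J.
Step 2 (isochoric): W = 0 (constant volume).
W_total = 7060 + 0 = 7060 J.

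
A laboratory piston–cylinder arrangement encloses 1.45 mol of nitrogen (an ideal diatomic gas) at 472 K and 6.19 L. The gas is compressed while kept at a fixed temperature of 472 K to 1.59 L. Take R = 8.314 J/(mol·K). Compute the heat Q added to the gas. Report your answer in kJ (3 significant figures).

Isothermal ⇒ ΔU = 0, so Q = W = nRT ln(V₂/V₁).
Q = (1.45)(8.314)(472) ln(1.59/6.19) = 5690 × -1.359 = -7734 J.

Q ≈ -7.73 kJ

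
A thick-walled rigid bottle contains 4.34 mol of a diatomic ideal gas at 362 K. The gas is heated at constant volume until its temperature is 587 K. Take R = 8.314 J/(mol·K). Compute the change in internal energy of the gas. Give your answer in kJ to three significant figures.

Constant volume ⇒ W = 0, so Q = ΔU = nCᵥΔT with Cᵥ = 5R/2 = 20.79 J/(mol·K).
ΔU = (4.34)(20.79)(587 − 362) = 20297 J.

ΔU ≈ 20.3 kJ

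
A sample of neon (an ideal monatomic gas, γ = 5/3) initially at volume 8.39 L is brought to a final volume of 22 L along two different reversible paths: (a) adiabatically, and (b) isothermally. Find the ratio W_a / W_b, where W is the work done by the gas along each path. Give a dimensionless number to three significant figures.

Path (a) adiabatic: W = P₁V₁(1 − (V₁/V₂)^(γ−1))/(γ−1) → W_a/(P₁V₁) = 0.7112.
Path (b) isothermal: W = P₁V₁ ln(V₂/V₁) → W_b/(P₁V₁) = 0.964.
W_a / W_b = 0.7112 / 0.964 = 0.7377.

W_a / W_b ≈ 0.738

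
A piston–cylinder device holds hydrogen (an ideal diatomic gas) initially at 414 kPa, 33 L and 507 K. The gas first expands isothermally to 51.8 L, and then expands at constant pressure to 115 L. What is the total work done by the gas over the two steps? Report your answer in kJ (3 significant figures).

W_total ≈ 22.8 kJ

Step 1 (isothermal): W = P₁V₁ ln(V₂/V₁) = (13662) ln(51.8/33) = 6160 J.
After step 1: P = 263.7 kPa, V = 51.8 L, T = 507 K.
Step 2 (isobaric): W = PΔV = (263.7 kPa)(115 − 51.8 L) = 16669 J.
W_total = 6160 + 16669 = 22829 J.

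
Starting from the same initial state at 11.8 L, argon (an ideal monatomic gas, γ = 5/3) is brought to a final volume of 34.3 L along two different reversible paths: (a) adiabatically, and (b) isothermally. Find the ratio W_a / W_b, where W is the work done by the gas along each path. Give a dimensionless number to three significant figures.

W_a / W_b ≈ 0.716

Path (a) adiabatic: W = P₁V₁(1 − (V₁/V₂)^(γ−1))/(γ−1) → W_a/(P₁V₁) = 0.7635.
Path (b) isothermal: W = P₁V₁ ln(V₂/V₁) → W_b/(P₁V₁) = 1.067.
W_a / W_b = 0.7635 / 1.067 = 0.7156.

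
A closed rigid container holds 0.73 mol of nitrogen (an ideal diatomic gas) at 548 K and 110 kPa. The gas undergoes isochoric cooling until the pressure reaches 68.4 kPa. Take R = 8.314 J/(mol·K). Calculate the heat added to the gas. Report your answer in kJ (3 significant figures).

Q ≈ -3.14 kJ

Constant volume ⇒ W = 0, so Q = ΔU = nCᵥΔT with Cᵥ = 5R/2 = 20.79 J/(mol·K).
At constant V, T₂/T₁ = P₂/P₁ ⇒ ΔT = T₁(P₂/P₁ − 1) = 548·(68.4/110 − 1) = -207.2 K.
ΔU = (0.73)(20.79)(-207.2) = -3145 J.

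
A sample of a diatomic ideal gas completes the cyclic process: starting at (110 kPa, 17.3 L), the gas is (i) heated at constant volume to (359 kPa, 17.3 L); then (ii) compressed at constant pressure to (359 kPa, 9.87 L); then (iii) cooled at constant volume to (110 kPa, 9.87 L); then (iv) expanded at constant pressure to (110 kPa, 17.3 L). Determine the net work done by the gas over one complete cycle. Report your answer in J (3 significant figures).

Constant-volume legs do no work.
W(ii) = (359)(9.87 − 17.3) = -2667 J; W(iv) = (110)(17.3 − 9.87) = 817.3 J.
W_net = -2667 + 817.3 = -1850 J (the counter-clockwise enclosed area).

W_net ≈ -1850 J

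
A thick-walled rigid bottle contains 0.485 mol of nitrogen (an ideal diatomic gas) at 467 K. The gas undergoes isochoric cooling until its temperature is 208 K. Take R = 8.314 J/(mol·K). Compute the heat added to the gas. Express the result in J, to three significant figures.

Constant volume ⇒ W = 0, so Q = ΔU = nCᵥΔT with Cᵥ = 5R/2 = 20.79 J/(mol·K).
ΔU = (0.485)(20.79)(208 − 467) = -2611 J.

Q ≈ -2610 J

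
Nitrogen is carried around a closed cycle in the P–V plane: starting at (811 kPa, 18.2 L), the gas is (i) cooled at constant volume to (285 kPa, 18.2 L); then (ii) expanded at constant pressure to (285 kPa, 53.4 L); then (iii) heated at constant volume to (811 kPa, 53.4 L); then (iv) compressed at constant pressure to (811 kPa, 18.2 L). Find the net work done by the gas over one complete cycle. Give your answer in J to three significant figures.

W_net ≈ -18500 J

Constant-volume legs do no work.
W(ii) = (285)(53.4 − 18.2) = 10032 J; W(iv) = (811)(18.2 − 53.4) = -28547 J.
W_net = 10032 − 28547 = -18515 J (the counter-clockwise enclosed area).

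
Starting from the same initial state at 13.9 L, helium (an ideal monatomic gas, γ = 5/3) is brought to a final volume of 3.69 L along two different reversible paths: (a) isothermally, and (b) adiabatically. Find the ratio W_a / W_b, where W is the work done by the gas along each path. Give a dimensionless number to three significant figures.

Path (a) isothermal: W = P₁V₁ ln(V₂/V₁) → W_a/(P₁V₁) = -1.326.
Path (b) adiabatic: W = P₁V₁(1 − (V₁/V₂)^(γ−1))/(γ−1) → W_b/(P₁V₁) = -2.131.
W_a / W_b = -1.326 / -2.131 = 0.6222.

W_a / W_b ≈ 0.622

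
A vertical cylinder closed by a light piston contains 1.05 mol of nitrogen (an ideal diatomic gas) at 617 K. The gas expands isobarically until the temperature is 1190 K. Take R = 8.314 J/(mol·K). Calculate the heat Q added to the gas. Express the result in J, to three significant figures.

Isobaric: W = nRΔT = (1.05)(8.314)(573) = 5002 J.
ΔU = nCᵥΔT with Cᵥ = 5R/2: ΔU = (1.05)(20.79)(573) = 12505 J.
Q = ΔU + W = 12505 + 5002 = 17507 J.

Q ≈ 17500 J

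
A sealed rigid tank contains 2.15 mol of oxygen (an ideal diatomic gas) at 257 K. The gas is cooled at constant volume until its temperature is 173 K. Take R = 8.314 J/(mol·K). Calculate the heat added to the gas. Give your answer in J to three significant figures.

Q ≈ -3750 J

Constant volume ⇒ W = 0, so Q = ΔU = nCᵥΔT with Cᵥ = 5R/2 = 20.79 J/(mol·K).
ΔU = (2.15)(20.79)(173 − 257) = -3754 J.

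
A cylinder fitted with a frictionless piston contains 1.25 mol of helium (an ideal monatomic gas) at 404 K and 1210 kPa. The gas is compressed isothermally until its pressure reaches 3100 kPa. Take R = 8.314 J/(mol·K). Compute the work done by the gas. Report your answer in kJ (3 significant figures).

Isothermal process: W = nRT ln(V₂/V₁) = nRT ln(P₁/P₂).
W = (1.25)(8.314)(404) × ln(1210/3100)
  = 4199 × ln(0.3903) = 4199 × -0.9408
W_by_gas = -3950 J.

W ≈ -3.95 kJ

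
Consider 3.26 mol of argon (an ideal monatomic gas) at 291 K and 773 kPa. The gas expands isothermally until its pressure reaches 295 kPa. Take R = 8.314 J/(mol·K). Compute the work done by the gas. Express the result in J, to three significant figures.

Isothermal process: W = nRT ln(V₂/V₁) = nRT ln(P₁/P₂).
W = (3.26)(8.314)(291) × ln(773/295)
  = 7887 × ln(2.62) = 7887 × 0.9633
W_by_gas = 7598 J.

W ≈ 7600 J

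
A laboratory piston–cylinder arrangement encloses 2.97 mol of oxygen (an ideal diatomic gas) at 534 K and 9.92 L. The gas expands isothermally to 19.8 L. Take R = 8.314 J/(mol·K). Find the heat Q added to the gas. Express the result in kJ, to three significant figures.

Q ≈ 9.11 kJ

Isothermal ⇒ ΔU = 0, so Q = W = nRT ln(V₂/V₁).
Q = (2.97)(8.314)(534) ln(19.8/9.92) = 13186 × 0.6911 = 9113 J.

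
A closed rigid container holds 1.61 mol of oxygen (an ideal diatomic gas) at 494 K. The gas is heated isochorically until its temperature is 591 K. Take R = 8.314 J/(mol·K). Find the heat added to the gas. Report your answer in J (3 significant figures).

Constant volume ⇒ W = 0, so Q = ΔU = nCᵥΔT with Cᵥ = 5R/2 = 20.79 J/(mol·K).
ΔU = (1.61)(20.79)(591 − 494) = 3246 J.

Q ≈ 3250 J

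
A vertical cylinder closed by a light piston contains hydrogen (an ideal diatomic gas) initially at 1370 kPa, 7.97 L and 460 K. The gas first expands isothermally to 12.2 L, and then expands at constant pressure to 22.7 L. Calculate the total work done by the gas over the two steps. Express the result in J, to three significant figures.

Step 1 (isothermal): W = P₁V₁ ln(V₂/V₁) = (10919) ln(12.2/7.97) = 4649 J.
After step 1: P = 895 kPa, V = 12.2 L, T = 460 K.
Step 2 (isobaric): W = PΔV = (895 kPa)(22.7 − 12.2 L) = 9397 J.
W_total = 4649 + 9397 = 14046 J.

W_total ≈ 14000 J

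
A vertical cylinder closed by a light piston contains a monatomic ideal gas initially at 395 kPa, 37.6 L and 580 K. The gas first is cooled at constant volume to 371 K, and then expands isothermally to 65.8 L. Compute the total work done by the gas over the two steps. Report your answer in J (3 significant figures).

Step 1 (isochoric): W = 0 (constant volume).
After step 1: P = 252.7 kPa (V unchanged).
Step 2 (isothermal): W = P₁V₁ ln(V₂/V₁) = (9500) ln(65.8/37.6) = 5316 J.
W_total = 0 + 5316 = 5316 J.

W_total ≈ 5320 J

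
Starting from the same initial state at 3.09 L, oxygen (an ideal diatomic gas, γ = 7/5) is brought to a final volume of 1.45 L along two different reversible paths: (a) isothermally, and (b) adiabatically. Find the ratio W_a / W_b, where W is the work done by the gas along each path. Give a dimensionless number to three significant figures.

Path (a) isothermal: W = P₁V₁ ln(V₂/V₁) → W_a/(P₁V₁) = -0.7566.
Path (b) adiabatic: W = P₁V₁(1 − (V₁/V₂)^(γ−1))/(γ−1) → W_b/(P₁V₁) = -0.8836.
W_a / W_b = -0.7566 / -0.8836 = 0.8563.

W_a / W_b ≈ 0.856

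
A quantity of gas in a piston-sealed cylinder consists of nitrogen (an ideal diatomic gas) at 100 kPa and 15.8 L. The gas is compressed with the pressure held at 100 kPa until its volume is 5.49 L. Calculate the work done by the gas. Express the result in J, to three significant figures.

Isobaric: W = P ΔV.
W = (100 kPa)(5.49 − 15.8 L) = (100)(-10.31) = -1031 J.

W ≈ -1030 J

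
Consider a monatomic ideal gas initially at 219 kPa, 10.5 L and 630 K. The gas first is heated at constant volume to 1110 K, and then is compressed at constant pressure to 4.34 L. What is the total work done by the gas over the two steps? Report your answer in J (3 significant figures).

W_total ≈ -2380 J

Step 1 (isochoric): W = 0 (constant volume).
After step 1: P = 385.9 kPa (V unchanged).
Step 2 (isobaric): W = PΔV = (385.9 kPa)(4.34 − 10.5 L) = -2377 J.
W_total = 0 − 2377 = -2377 J.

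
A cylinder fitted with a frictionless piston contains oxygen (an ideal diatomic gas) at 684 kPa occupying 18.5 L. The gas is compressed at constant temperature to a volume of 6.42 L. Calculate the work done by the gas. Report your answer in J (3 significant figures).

W ≈ -13400 J

Isothermal: W = nRT ln(V₂/V₁) = P₁V₁ ln(V₂/V₁).
P₁V₁ = (684 kPa)(18.5 L) = 12654 J.
W = 12654 × ln(6.42/18.5) = 12654 × -1.058
W_by_gas = -13392 J.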